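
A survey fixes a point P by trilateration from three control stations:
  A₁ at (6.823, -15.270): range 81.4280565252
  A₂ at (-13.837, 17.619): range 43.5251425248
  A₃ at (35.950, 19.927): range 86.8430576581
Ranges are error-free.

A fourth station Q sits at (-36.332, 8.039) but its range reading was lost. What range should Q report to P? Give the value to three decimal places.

39.320

eq1: (x − 6.823)² + (y + 15.270)² = 81.4280565252²
eq2: (x + 13.837)² + (y − 17.619)² = 43.5251425248²
eq3: (x − 35.950)² + (y − 19.927)² = 86.8430576581²
eq1−eq2, eq1−eq3 (x²,y² cancel):
  -41.320·x + 65.778·y = 4958.255859
  58.254·x + 70.394·y = 498.573326
det = -41.320·70.394 − 65.778·58.254 = -6740.511692
x = (4958.255859·70.394 − 65.778·498.573326) / -6740.511692 = -46.915772
y = (-41.320·498.573326 − 4958.255859·58.254) / -6740.511692 = 45.907388
|P − Q| = √((-46.915772 − -36.332)² + (45.907388 − 8.039)²) = 39.319601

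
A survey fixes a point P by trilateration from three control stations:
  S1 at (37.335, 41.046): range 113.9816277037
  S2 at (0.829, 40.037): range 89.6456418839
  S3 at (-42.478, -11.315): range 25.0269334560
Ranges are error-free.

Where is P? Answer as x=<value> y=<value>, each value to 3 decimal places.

x=-46.675 y=-35.988

eq1: (x − 37.335)² + (y − 41.046)² = 113.9816277037²
eq2: (x − 0.829)² + (y − 40.037)² = 89.6456418839²
eq3: (x + 42.478)² + (y + 11.315)² = 25.0269334560²
eq1−eq2, eq1−eq3 (x²,y² cancel):
  -73.012·x − 2.018·y = 3480.442614
  -159.626·x − 104.722·y = 11219.197424
det = -73.012·-104.722 − -2.018·-159.626 = 7323.837396
x = (3480.442614·-104.722 − -2.018·11219.197424) / 7323.837396 = -46.674790
y = (-73.012·11219.197424 − 3480.442614·-159.626) / 7323.837396 = -35.987543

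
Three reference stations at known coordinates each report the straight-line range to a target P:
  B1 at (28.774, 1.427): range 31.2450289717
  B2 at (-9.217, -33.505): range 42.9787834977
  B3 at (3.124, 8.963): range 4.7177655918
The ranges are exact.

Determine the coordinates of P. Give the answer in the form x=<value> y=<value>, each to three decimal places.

x=-1.591 y=8.792

eq1: (x − 28.774)² + (y − 1.427)² = 31.2450289717²
eq2: (x + 9.217)² + (y + 33.505)² = 42.9787834977²
eq3: (x − 3.124)² + (y − 8.963)² = 4.7177655918²
eq1−eq2, eq1−eq3 (x²,y² cancel):
  -75.982·x − 69.864·y = -493.365286
  -51.300·x + 15.072·y = 214.109863
det = -75.982·15.072 − -69.864·-51.300 = -4729.223904
x = (-493.365286·15.072 − -69.864·214.109863) / -4729.223904 = -1.590656
y = (-75.982·214.109863 − -493.365286·-51.300) / -4729.223904 = 8.791746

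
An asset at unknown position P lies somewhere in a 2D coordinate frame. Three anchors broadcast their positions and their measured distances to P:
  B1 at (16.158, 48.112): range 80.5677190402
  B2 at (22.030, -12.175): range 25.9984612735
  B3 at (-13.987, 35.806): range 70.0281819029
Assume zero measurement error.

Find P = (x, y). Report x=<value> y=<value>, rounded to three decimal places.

x=4.809 y=-31.652

eq1: (x − 16.158)² + (y − 48.112)² = 80.5677190402²
eq2: (x − 22.030)² + (y + 12.175)² = 25.9984612735²
eq3: (x + 13.987)² + (y − 35.806)² = 70.0281819029²
eq3−eq1, eq3−eq2 (x²,y² cancel):
  60.290·x + 24.612·y = -489.071388
  72.034·x − 95.962·y = 3383.871992
det = 60.290·-95.962 − 24.612·72.034 = -7558.449788
x = (-489.071388·-95.962 − 24.612·3383.871992) / -7558.449788 = 4.809397
y = (60.290·3383.871992 − -489.071388·72.034) / -7558.449788 = -31.652444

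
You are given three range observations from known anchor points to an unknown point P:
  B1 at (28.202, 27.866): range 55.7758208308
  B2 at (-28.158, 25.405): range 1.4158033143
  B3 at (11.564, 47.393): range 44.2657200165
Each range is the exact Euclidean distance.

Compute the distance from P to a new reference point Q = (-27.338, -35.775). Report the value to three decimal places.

eq1: (x − 28.202)² + (y − 27.866)² = 55.7758208308²
eq2: (x + 28.158)² + (y − 25.405)² = 1.4158033143²
eq3: (x − 11.564)² + (y − 47.393)² = 44.2657200165²
eq3−eq1, eq3−eq2 (x²,y² cancel):
  33.276·x − 39.054·y = -1959.444006
  -79.444·x − 43.976·y = 1015.913914
det = 33.276·-43.976 − -39.054·-79.444 = -4565.951352
x = (-1959.444006·-43.976 − -39.054·1015.913914) / -4565.951352 = -27.561400
y = (33.276·1015.913914 − -1959.444006·-79.444) / -4565.951352 = 26.688966
|P − Q| = √((-27.561400 − -27.338)² + (26.688966 − -35.775)²) = 62.464365

62.464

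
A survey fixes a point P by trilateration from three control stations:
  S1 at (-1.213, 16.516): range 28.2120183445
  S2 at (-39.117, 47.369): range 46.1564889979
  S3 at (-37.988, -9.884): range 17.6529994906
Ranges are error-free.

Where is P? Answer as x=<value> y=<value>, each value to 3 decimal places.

eq1: (x + 1.213)² + (y − 16.516)² = 28.2120183445²
eq2: (x + 39.117)² + (y − 47.369)² = 46.1564889979²
eq3: (x + 37.988)² + (y + 9.884)² = 17.6529994906²
eq1−eq2, eq1−eq3 (x²,y² cancel):
  -75.808·x + 61.706·y = 2165.208727
  -73.550·x − 52.800·y = 1750.821563
det = -75.808·-52.800 − 61.706·-73.550 = 8541.138700
x = (2165.208727·-52.800 − 61.706·1750.821563) / 8541.138700 = -26.033908
y = (-75.808·1750.821563 − 2165.208727·-73.550) / 8541.138700 = 3.105537

x=-26.034 y=3.106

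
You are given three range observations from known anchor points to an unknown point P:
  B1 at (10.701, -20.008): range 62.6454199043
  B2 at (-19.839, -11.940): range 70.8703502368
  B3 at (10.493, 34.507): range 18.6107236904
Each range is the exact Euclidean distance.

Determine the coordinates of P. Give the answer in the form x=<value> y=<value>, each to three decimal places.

x=28.233 y=40.134

eq1: (x − 10.701)² + (y + 20.008)² = 62.6454199043²
eq2: (x + 19.839)² + (y + 11.940)² = 70.8703502368²
eq3: (x − 10.493)² + (y − 34.507)² = 18.6107236904²
eq3−eq2, eq3−eq1 (x²,y² cancel):
  -60.664·x − 92.894·y = -5440.934083
  0.416·x − 109.030·y = -4364.094232
det = -60.664·-109.030 − -92.894·0.416 = 6652.839824
x = (-5440.934083·-109.030 − -92.894·-4364.094232) / 6652.839824 = 28.232586
y = (-60.664·-4364.094232 − -5440.934083·0.416) / 6652.839824 = 40.134266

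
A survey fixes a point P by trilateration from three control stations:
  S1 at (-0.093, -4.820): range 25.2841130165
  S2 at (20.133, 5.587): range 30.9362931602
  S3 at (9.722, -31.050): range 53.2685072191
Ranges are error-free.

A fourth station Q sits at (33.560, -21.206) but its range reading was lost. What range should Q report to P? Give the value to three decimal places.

eq1: (x + 0.093)² + (y + 4.820)² = 25.2841130165²
eq2: (x − 20.133)² + (y − 5.587)² = 30.9362931602²
eq3: (x − 9.722)² + (y + 31.050)² = 53.2685072191²
eq1−eq2, eq1−eq3 (x²,y² cancel):
  40.452·x + 20.814·y = 95.543346
  19.630·x − 52.460·y = -1162.868755
det = 40.452·-52.460 − 20.814·19.630 = -2530.690740
x = (95.543346·-52.460 − 20.814·-1162.868755) / -2530.690740 = -7.583600
y = (40.452·-1162.868755 − 95.543346·19.630) / -2530.690740 = 19.329064
|P − Q| = √((-7.583600 − 33.560)² + (19.329064 − -21.206)²) = 57.757140

57.757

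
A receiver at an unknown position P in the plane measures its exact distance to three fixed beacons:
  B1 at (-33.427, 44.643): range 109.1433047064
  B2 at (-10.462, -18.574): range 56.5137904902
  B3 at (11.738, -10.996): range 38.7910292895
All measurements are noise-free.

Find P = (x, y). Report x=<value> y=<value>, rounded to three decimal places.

eq1: (x + 33.427)² + (y − 44.643)² = 109.1433047064²
eq2: (x + 10.462)² + (y + 18.574)² = 56.5137904902²
eq3: (x − 11.738)² + (y + 10.996)² = 38.7910292895²
eq1−eq2, eq1−eq3 (x²,y² cancel):
  45.930·x − 126.434·y = 6062.537589
  90.330·x − 111.278·y = 7555.847891
det = 45.930·-111.278 − -126.434·90.330 = 6309.784680
x = (6062.537589·-111.278 − -126.434·7555.847891) / 6309.784680 = 44.484722
y = (45.930·7555.847891 − 6062.537589·90.330) / 6309.784680 = -31.790138

x=44.485 y=-31.790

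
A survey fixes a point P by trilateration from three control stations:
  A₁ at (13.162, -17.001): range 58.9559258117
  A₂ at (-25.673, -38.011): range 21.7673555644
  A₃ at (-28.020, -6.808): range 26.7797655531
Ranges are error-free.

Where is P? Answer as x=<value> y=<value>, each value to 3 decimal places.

eq1: (x − 13.162)² + (y + 17.001)² = 58.9559258117²
eq2: (x + 25.673)² + (y + 38.011)² = 21.7673555644²
eq3: (x + 28.020)² + (y + 6.808)² = 26.7797655531²
eq1−eq2, eq1−eq3 (x²,y² cancel):
  -77.670·x − 42.020·y = 4643.650225
  -82.364·x + 20.386·y = 3127.842364
det = -77.670·20.386 − -42.020·-82.364 = -5044.315900
x = (4643.650225·20.386 − -42.020·3127.842364) / -5044.315900 = -44.822211
y = (-77.670·3127.842364 − 4643.650225·-82.364) / -5044.315900 = -27.660855

x=-44.822 y=-27.661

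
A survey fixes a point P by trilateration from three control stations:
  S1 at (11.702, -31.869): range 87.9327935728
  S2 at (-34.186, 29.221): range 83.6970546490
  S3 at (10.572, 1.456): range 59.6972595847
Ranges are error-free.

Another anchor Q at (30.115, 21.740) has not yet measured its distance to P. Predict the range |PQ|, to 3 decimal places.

31.824

eq1: (x − 11.702)² + (y + 31.869)² = 87.9327935728²
eq2: (x + 34.186)² + (y − 29.221)² = 83.6970546490²
eq3: (x − 10.572)² + (y − 1.456)² = 59.6972595847²
eq1−eq3, eq1−eq2 (x²,y² cancel):
  -2.260·x + 66.650·y = 3129.730539
  -91.776·x + 122.180·y = 1596.958701
det = -2.260·122.180 − 66.650·-91.776 = 5840.743600
x = (3129.730539·122.180 − 66.650·1596.958701) / 5840.743600 = 47.246241
y = (-2.260·1596.958701 − 3129.730539·-91.776) / 5840.743600 = 48.559746
|P − Q| = √((47.246241 − 30.115)² + (48.559746 − 21.740)²) = 31.824176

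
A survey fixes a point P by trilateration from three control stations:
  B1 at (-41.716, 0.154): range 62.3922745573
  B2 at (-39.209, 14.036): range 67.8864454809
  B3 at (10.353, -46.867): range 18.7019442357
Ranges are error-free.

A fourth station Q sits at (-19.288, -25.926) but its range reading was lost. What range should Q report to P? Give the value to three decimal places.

eq1: (x + 41.716)² + (y − 0.154)² = 62.3922745573²
eq2: (x + 39.209)² + (y − 14.036)² = 67.8864454809²
eq3: (x − 10.353)² + (y + 46.867)² = 18.7019442357²
eq2−eq1, eq2−eq3 (x²,y² cancel):
  -5.014·x − 27.764·y = 721.666951
  99.124·x − 121.806·y = 4828.152083
det = -5.014·-121.806 − -27.764·99.124 = 3362.814020
x = (721.666951·-121.806 − -27.764·4828.152083) / 3362.814020 = 13.722272
y = (-5.014·4828.152083 − 721.666951·99.124) / 3362.814020 = -28.471057
|P − Q| = √((13.722272 − -19.288)² + (-28.471057 − -25.926)²) = 33.108238

33.108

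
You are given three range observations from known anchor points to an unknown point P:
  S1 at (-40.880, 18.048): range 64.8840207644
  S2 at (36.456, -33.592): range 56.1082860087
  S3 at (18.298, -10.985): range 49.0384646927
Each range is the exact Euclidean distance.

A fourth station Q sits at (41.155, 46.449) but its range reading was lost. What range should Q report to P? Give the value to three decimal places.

107.705

eq1: (x + 40.880)² + (y − 18.048)² = 64.8840207644²
eq2: (x − 36.456)² + (y + 33.592)² = 56.1082860087²
eq3: (x − 18.298)² + (y + 10.985)² = 49.0384646927²
eq3−eq1, eq3−eq2 (x²,y² cancel):
  -118.356·x + 58.066·y = -263.747456
  36.316·x − 45.214·y = 1258.606632
det = -118.356·-45.214 − 58.066·36.316 = 3242.623328
x = (-263.747456·-45.214 − 58.066·1258.606632) / 3242.623328 = -18.860401
y = (-118.356·1258.606632 − -263.747456·36.316) / 3242.623328 = -42.985379
|P − Q| = √((-18.860401 − 41.155)² + (-42.985379 − 46.449)²) = 107.704951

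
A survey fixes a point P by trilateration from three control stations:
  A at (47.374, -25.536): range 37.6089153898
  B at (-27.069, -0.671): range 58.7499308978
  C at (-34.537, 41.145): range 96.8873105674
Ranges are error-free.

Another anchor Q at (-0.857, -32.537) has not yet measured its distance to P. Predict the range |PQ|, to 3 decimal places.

17.972

eq1: (x − 47.374)² + (y + 25.536)² = 37.6089153898²
eq2: (x + 27.069)² + (y + 0.671)² = 58.7499308978²
eq3: (x + 34.537)² + (y − 41.145)² = 96.8873105674²
eq3−eq2, eq3−eq1 (x²,y² cancel):
  14.936·x − 83.632·y = 3783.062176
  163.822·x − 133.362·y = 7983.388210
det = 14.936·-133.362 − -83.632·163.822 = 11708.866672
x = (3783.062176·-133.362 − -83.632·7983.388210) / 11708.866672 = 13.933884
y = (14.936·7983.388210 − 3783.062176·163.822) / 11708.866672 = -42.746146
|P − Q| = √((13.933884 − -0.857)² + (-42.746146 − -32.537)²) = 17.972115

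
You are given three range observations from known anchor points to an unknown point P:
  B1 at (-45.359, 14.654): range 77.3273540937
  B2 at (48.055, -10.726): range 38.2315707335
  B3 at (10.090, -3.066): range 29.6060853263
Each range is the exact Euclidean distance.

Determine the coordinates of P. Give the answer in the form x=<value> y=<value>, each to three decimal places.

x=16.298 y=-32.014

eq1: (x + 45.359)² + (y − 14.654)² = 77.3273540937²
eq2: (x − 48.055)² + (y + 10.726)² = 38.2315707335²
eq3: (x − 10.090)² + (y + 3.066)² = 29.6060853263²
eq1−eq2, eq1−eq3 (x²,y² cancel):
  186.828·x − 50.760·y = 4670.018194
  110.898·x − 35.440·y = 2942.029262
det = 186.828·-35.440 − -50.760·110.898 = -992.001840
x = (4670.018194·-35.440 − -50.760·2942.029262) / -992.001840 = 16.298397
y = (186.828·2942.029262 − 4670.018194·110.898) / -992.001840 = -32.013817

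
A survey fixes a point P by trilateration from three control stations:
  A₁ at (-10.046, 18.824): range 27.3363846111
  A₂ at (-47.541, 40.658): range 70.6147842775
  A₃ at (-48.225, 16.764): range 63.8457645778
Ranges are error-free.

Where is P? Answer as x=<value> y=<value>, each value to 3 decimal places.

x=14.998 y=7.865

eq1: (x + 10.046)² + (y − 18.824)² = 27.3363846111²
eq2: (x + 47.541)² + (y − 40.658)² = 70.6147842775²
eq3: (x + 48.225)² + (y − 16.764)² = 63.8457645778²
eq1−eq2, eq1−eq3 (x²,y² cancel):
  -74.990·x + 43.668·y = -781.215282
  -76.358·x − 4.120·y = -1177.586502
det = -74.990·-4.120 − 43.668·-76.358 = 3643.359944
x = (-781.215282·-4.120 − 43.668·-1177.586502) / 3643.359944 = 14.997545
y = (-74.990·-1177.586502 − -781.215282·-76.358) / 3643.359944 = 7.865041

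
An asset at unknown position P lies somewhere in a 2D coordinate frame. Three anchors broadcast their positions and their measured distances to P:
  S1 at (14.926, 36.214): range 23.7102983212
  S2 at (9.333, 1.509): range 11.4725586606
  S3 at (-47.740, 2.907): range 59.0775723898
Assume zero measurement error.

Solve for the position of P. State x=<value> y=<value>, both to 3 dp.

x=10.482 y=12.924

eq1: (x − 14.926)² + (y − 36.214)² = 23.7102983212²
eq2: (x − 9.333)² + (y − 1.509)² = 11.4725586606²
eq3: (x + 47.740)² + (y − 2.907)² = 59.0775723898²
eq2−eq1, eq2−eq3 (x²,y² cancel):
  11.186·x + 69.410·y = 1014.298658
  -114.146·x + 2.796·y = -1160.363678
det = 11.186·2.796 − 69.410·-114.146 = 7954.149916
x = (1014.298658·2.796 − 69.410·-1160.363678) / 7954.149916 = 10.482179
y = (11.186·-1160.363678 − 1014.298658·-114.146) / 7954.149916 = 12.923858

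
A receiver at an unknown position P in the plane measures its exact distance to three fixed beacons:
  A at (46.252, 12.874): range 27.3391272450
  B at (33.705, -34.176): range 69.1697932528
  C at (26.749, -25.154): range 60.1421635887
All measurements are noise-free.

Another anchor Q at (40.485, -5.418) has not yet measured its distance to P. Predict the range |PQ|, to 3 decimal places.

41.643

eq1: (x − 46.252)² + (y − 12.874)² = 27.3391272450²
eq2: (x − 33.705)² + (y + 34.176)² = 69.1697932528²
eq3: (x − 26.749)² + (y + 25.154)² = 60.1421635887²
eq3−eq2, eq3−eq1 (x²,y² cancel):
  13.912·x − 18.044·y = -211.587174
  39.006·x + 76.056·y = 3826.406626
det = 13.912·76.056 − -18.044·39.006 = 1761.915336
x = (-211.587174·76.056 − -18.044·3826.406626) / 1761.915336 = 30.053207
y = (13.912·3826.406626 − -211.587174·39.006) / 1761.915336 = 34.897328
|P − Q| = √((30.053207 − 40.485)² + (34.897328 − -5.418)²) = 41.643103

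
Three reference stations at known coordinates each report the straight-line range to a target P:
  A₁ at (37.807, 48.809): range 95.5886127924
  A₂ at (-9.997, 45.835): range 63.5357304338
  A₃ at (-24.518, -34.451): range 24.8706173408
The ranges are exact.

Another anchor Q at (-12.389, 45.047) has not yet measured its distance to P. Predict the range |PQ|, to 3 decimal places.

61.874

eq1: (x − 37.807)² + (y − 48.809)² = 95.5886127924²
eq2: (x + 9.997)² + (y − 45.835)² = 63.5357304338²
eq3: (x + 24.518)² + (y + 34.451)² = 24.8706173408²
eq2−eq3, eq2−eq1 (x²,y² cancel):
  -29.042·x − 160.572·y = 3005.457926
  95.608·x + 5.948·y = -3489.493358
det = -29.042·5.948 − -160.572·95.608 = 15179.225960
x = (3005.457926·5.948 − -160.572·-3489.493358) / 15179.225960 = -35.735581
y = (-29.042·-3489.493358 − 3005.457926·95.608) / 15179.225960 = -12.253850
|P − Q| = √((-35.735581 − -12.389)² + (-12.253850 − 45.047)²) = 61.874472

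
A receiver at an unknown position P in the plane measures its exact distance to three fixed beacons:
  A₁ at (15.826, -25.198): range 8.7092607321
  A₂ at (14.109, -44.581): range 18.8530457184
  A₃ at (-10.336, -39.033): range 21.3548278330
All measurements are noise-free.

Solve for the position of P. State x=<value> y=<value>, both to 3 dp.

x=7.305 y=-26.999

eq1: (x − 15.826)² + (y + 25.198)² = 8.7092607321²
eq2: (x − 14.109)² + (y + 44.581)² = 18.8530457184²
eq3: (x + 10.336)² + (y + 39.033)² = 21.3548278330²
eq2−eq3, eq2−eq1 (x²,y² cancel):
  -48.890·x + 11.096·y = -656.712796
  3.434·x + 38.766·y = -1021.541852
det = -48.890·38.766 − 11.096·3.434 = -1933.373404
x = (-656.712796·38.766 − 11.096·-1021.541852) / -1933.373404 = 7.304900
y = (-48.890·-1021.541852 − -656.712796·3.434) / -1933.373404 = -26.998578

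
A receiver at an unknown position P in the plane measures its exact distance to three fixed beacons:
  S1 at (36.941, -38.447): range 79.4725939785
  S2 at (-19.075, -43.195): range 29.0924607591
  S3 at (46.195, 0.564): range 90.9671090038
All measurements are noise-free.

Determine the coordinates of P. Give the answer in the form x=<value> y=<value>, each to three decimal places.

x=-41.280 y=-24.399

eq1: (x − 36.941)² + (y + 38.447)² = 79.4725939785²
eq2: (x + 19.075)² + (y + 43.195)² = 29.0924607591²
eq3: (x − 46.195)² + (y − 0.564)² = 90.9671090038²
eq1−eq3, eq1−eq2 (x²,y² cancel):
  18.508·x + 78.022·y = -2667.634896
  -112.032·x − 9.496·y = 4856.376281
det = 18.508·-9.496 − 78.022·-112.032 = 8565.208736
x = (-2667.634896·-9.496 − 78.022·4856.376281) / 8565.208736 = -41.280060
y = (18.508·4856.376281 − -2667.634896·-112.032) / 8565.208736 = -24.398548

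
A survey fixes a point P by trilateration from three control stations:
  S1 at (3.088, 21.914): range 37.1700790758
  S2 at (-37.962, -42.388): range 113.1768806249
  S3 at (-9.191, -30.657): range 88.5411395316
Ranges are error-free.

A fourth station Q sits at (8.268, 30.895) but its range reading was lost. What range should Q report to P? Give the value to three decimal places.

eq1: (x − 3.088)² + (y − 21.914)² = 37.1700790758²
eq2: (x + 37.962)² + (y + 42.388)² = 113.1768806249²
eq3: (x + 9.191)² + (y + 30.657)² = 88.5411395316²
eq1−eq3, eq1−eq2 (x²,y² cancel):
  -24.558·x − 105.142·y = -5923.351621
  -82.100·x − 128.604·y = -8679.294681
det = -24.558·-128.604 − -105.142·-82.100 = -5473.901168
x = (-5923.351621·-128.604 − -105.142·-8679.294681) / -5473.901168 = 27.547390
y = (-24.558·-8679.294681 − -5923.351621·-82.100) / -5473.901168 = 49.902445
|P − Q| = √((27.547390 − 8.268)² + (49.902445 − 30.895)²) = 27.073563

27.074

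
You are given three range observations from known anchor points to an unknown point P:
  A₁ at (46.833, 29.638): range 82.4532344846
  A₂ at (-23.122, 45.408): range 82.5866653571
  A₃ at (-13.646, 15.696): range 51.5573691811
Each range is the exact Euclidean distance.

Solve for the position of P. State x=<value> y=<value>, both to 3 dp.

eq1: (x − 46.833)² + (y − 29.638)² = 82.4532344846²
eq2: (x + 23.122)² + (y − 45.408)² = 82.5866653571²
eq3: (x + 13.646)² + (y − 15.696)² = 51.5573691811²
eq2−eq3, eq2−eq1 (x²,y² cancel):
  18.952·x − 59.424·y = 1998.459362
  139.910·x − 31.540·y = 497.249003
det = 18.952·-31.540 − -59.424·139.910 = 7716.265760
x = (1998.459362·-31.540 − -59.424·497.249003) / 7716.265760 = -4.339260
y = (18.952·497.249003 − 1998.459362·139.910) / 7716.265760 = -35.014422

x=-4.339 y=-35.014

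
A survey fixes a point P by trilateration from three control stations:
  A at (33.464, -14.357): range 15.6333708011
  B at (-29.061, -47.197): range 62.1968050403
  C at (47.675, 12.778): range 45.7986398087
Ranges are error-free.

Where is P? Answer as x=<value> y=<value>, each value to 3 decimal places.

x=30.633 y=-29.732

eq1: (x − 33.464)² + (y + 14.357)² = 15.6333708011²
eq2: (x + 29.061)² + (y + 47.197)² = 62.1968050403²
eq3: (x − 47.675)² + (y − 12.778)² = 45.7986398087²
eq2−eq1, eq2−eq3 (x²,y² cancel):
  125.050·x + 65.680·y = 1877.904490
  153.472·x + 119.950·y = 1135.011528
det = 125.050·119.950 − 65.680·153.472 = 4919.706540
x = (1877.904490·119.950 − 65.680·1135.011528) / 4919.706540 = 30.633349
y = (125.050·1135.011528 − 1877.904490·153.472) / 4919.706540 = -29.731970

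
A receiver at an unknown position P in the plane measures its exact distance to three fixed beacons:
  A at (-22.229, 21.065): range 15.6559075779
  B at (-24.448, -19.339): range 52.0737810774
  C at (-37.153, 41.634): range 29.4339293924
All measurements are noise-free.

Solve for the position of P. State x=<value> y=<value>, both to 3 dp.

x=-9.847 y=30.646

eq1: (x + 22.229)² + (y − 21.065)² = 15.6559075779²
eq2: (x + 24.448)² + (y + 19.339)² = 52.0737810774²
eq3: (x + 37.153)² + (y − 41.634)² = 29.4339293924²
eq3−eq1, eq3−eq2 (x²,y² cancel):
  29.848·x − 41.138·y = -1554.623942
  25.410·x − 121.946·y = -3987.356216
det = 29.848·-121.946 − -41.138·25.410 = -2594.527628
x = (-1554.623942·-121.946 − -41.138·-3987.356216) / -2594.527628 = -9.846999
y = (29.848·-3987.356216 − -1554.623942·25.410) / -2594.527628 = 30.645892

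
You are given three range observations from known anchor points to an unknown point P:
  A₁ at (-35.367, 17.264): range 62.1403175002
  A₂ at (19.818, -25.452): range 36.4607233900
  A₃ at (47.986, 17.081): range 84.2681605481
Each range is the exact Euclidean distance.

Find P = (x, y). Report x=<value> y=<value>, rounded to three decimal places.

eq1: (x + 35.367)² + (y − 17.264)² = 62.1403175002²
eq2: (x − 19.818)² + (y + 25.452)² = 36.4607233900²
eq3: (x − 47.986)² + (y − 17.081)² = 84.2681605481²
eq3−eq1, eq3−eq2 (x²,y² cancel):
  -166.706·x + 0.366·y = 2194.157451
  -56.336·x − 85.066·y = 4217.879203
det = -166.706·-85.066 − 0.366·-56.336 = 14201.631572
x = (2194.157451·-85.066 − 0.366·4217.879203) / 14201.631572 = -13.251431
y = (-166.706·4217.879203 − 2194.157451·-56.336) / 14201.631572 = -40.807686

x=-13.251 y=-40.808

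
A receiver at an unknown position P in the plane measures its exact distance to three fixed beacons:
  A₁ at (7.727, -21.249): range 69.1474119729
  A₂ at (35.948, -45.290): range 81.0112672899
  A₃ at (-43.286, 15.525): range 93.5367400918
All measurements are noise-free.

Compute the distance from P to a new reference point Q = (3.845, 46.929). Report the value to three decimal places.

46.033

eq1: (x − 7.727)² + (y + 21.249)² = 69.1474119729²
eq2: (x − 35.948)² + (y + 45.290)² = 81.0112672899²
eq3: (x + 43.286)² + (y − 15.525)² = 93.5367400918²
eq2−eq1, eq2−eq3 (x²,y² cancel):
  -56.442·x + 48.082·y = -1050.755429
  -158.468·x + 121.630·y = -3415.035702
det = -56.442·121.630 − 48.082·-158.468 = 754.417916
x = (-1050.755429·121.630 − 48.082·-3415.035702) / 754.417916 = 48.246950
y = (-56.442·-3415.035702 − -1050.755429·-158.468) / 754.417916 = 34.782225
|P − Q| = √((48.246950 − 3.845)² + (34.782225 − 46.929)²) = 46.033437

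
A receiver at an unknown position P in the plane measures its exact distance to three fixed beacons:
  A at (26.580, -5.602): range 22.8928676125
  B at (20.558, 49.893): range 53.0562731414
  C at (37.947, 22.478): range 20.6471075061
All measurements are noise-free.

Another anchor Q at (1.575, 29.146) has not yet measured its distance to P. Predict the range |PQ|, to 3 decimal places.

eq1: (x − 26.580)² + (y + 5.602)² = 22.8928676125²
eq2: (x − 20.558)² + (y − 49.893)² = 53.0562731414²
eq3: (x − 37.947)² + (y − 22.478)² = 20.6471075061²
eq3−eq2, eq3−eq1 (x²,y² cancel):
  -34.778·x + 54.830·y = -1421.957551
  -22.734·x − 56.160·y = -1305.136828
det = -34.778·-56.160 − 54.830·-22.734 = 3199.637700
x = (-1421.957551·-56.160 − 54.830·-1305.136828) / 3199.637700 = 47.323417
y = (-34.778·-1305.136828 − -1421.957551·-22.734) / 3199.637700 = 4.082733
|P − Q| = √((47.323417 − 1.575)² + (4.082733 − 29.146)²) = 52.164020

52.164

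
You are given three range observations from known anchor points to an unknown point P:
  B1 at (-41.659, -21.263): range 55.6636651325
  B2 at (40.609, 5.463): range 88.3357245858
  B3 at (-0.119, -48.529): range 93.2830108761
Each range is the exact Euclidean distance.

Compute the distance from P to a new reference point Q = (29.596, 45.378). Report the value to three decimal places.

73.282

eq1: (x + 41.659)² + (y + 21.263)² = 55.6636651325²
eq2: (x − 40.609)² + (y − 5.463)² = 88.3357245858²
eq3: (x + 0.119)² + (y + 48.529)² = 93.2830108761²
eq2−eq3, eq2−eq1 (x²,y² cancel):
  -81.456·x − 107.984·y = -222.377128
  -164.536·x − 53.452·y = 5213.408822
det = -81.456·-53.452 − -107.984·-164.536 = -13413.269312
x = (-222.377128·-53.452 − -107.984·5213.408822) / -13413.269312 = -42.856907
y = (-81.456·5213.408822 − -222.377128·-164.536) / -13413.269312 = 34.387774
|P − Q| = √((-42.856907 − 29.596)² + (34.387774 − 45.378)²) = 73.281709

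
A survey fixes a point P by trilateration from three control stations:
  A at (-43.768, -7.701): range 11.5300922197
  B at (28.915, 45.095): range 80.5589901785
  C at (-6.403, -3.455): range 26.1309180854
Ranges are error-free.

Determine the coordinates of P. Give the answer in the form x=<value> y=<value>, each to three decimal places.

eq1: (x + 43.768)² + (y + 7.701)² = 11.5300922197²
eq2: (x − 28.915)² + (y − 45.095)² = 80.5589901785²
eq3: (x + 6.403)² + (y + 3.455)² = 26.1309180854²
eq2−eq1, eq2−eq3 (x²,y² cancel):
  -145.366·x − 105.592·y = 5462.114847
  -70.636·x − 97.100·y = 2990.225203
det = -145.366·-97.100 − -105.592·-70.636 = 6656.442088
x = (5462.114847·-97.100 − -105.592·2990.225203) / 6656.442088 = -32.243575
y = (-145.366·2990.225203 − 5462.114847·-70.636) / 6656.442088 = -7.339526

x=-32.244 y=-7.340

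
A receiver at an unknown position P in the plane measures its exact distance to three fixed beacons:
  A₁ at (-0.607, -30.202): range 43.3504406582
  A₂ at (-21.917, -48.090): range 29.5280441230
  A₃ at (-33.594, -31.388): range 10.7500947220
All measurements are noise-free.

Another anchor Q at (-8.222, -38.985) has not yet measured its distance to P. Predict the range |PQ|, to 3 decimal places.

37.235

eq1: (x + 0.607)² + (y + 30.202)² = 43.3504406582²
eq2: (x + 21.917)² + (y + 48.090)² = 29.5280441230²
eq3: (x + 33.594)² + (y + 31.388)² = 10.7500947220²
eq2−eq1, eq2−eq3 (x²,y² cancel):
  42.620·x + 35.776·y = -2887.829052
  -23.354·x + 33.404·y = 77.101244
det = 42.620·33.404 − 35.776·-23.354 = 2259.191184
x = (-2887.829052·33.404 − 35.776·77.101244) / 2259.191184 = -43.919884
y = (42.620·77.101244 − -2887.829052·-23.354) / 2259.191184 = -28.397909
|P − Q| = √((-43.919884 − -8.222)² + (-28.397909 − -38.985)²) = 37.234735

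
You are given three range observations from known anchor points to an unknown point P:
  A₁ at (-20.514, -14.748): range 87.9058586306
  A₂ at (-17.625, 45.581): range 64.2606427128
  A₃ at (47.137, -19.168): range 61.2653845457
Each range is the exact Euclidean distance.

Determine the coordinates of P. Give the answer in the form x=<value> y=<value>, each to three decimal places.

eq1: (x + 20.514)² + (y + 14.748)² = 87.9058586306²
eq2: (x + 17.625)² + (y − 45.581)² = 64.2606427128²
eq3: (x − 47.137)² + (y + 19.168)² = 61.2653845457²
eq3−eq1, eq3−eq2 (x²,y² cancel):
  -135.302·x + 8.840·y = -5924.973931
  -129.524·x + 129.498·y = -577.023665
det = -135.302·129.498 − 8.840·-129.524 = -16376.346236
x = (-5924.973931·129.498 − 8.840·-577.023665) / -16376.346236 = 46.540991
y = (-135.302·-577.023665 − -5924.973931·-129.524) / -16376.346236 = 42.094485

x=46.541 y=42.094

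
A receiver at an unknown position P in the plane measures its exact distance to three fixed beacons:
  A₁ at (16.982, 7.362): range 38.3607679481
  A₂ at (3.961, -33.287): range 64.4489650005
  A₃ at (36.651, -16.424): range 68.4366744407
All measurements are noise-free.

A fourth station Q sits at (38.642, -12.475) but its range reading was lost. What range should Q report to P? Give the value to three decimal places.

eq1: (x − 16.982)² + (y − 7.362)² = 38.3607679481²
eq2: (x − 3.961)² + (y + 33.287)² = 64.4489650005²
eq3: (x − 36.651)² + (y + 16.424)² = 68.4366744407²
eq1−eq3, eq1−eq2 (x²,y² cancel):
  39.338·x − 47.572·y = -1941.573682
  -26.042·x − 81.298·y = -1900.994050
det = 39.338·-81.298 − -47.572·-26.042 = -4436.970748
x = (-1941.573682·-81.298 − -47.572·-1900.994050) / -4436.970748 = -15.193242
y = (39.338·-1900.994050 − -1941.573682·-26.042) / -4436.970748 = 28.249852
|P − Q| = √((-15.193242 − 38.642)² + (28.249852 − -12.475)²) = 67.503680

67.504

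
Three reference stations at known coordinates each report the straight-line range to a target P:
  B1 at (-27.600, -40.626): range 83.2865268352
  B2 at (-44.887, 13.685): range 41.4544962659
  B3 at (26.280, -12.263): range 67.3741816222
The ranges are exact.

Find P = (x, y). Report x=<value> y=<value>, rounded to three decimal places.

eq1: (x + 27.600)² + (y + 40.626)² = 83.2865268352²
eq2: (x + 44.887)² + (y − 13.685)² = 41.4544962659²
eq3: (x − 26.280)² + (y + 12.263)² = 67.3741816222²
eq1−eq2, eq1−eq3 (x²,y² cancel):
  -34.574·x + 108.622·y = 5008.060410
  107.760·x + 56.726·y = 826.152896
det = -34.574·56.726 − 108.622·107.760 = -13666.351444
x = (5008.060410·56.726 − 108.622·826.152896) / -13666.351444 = -14.220976
y = (-34.574·826.152896 − 5008.060410·107.760) / -13666.351444 = 41.578910

x=-14.221 y=41.579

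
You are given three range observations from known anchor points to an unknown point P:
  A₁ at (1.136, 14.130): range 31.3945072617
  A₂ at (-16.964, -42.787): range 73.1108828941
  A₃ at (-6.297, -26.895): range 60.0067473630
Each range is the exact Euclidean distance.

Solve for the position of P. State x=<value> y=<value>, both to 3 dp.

x=-26.096 y=29.751

eq1: (x − 1.136)² + (y − 14.130)² = 31.3945072617²
eq2: (x + 16.964)² + (y + 42.787)² = 73.1108828941²
eq3: (x + 6.297)² + (y + 26.895)² = 60.0067473630²
eq3−eq2, eq3−eq1 (x²,y² cancel):
  -21.334·x − 31.784·y = -388.880037
  14.866·x + 82.050·y = 2053.148805
det = -21.334·82.050 − -31.784·14.866 = -1277.953756
x = (-388.880037·82.050 − -31.784·2053.148805) / -1277.953756 = -26.096151
y = (-21.334·2053.148805 − -388.880037·14.866) / -1277.953756 = 29.751300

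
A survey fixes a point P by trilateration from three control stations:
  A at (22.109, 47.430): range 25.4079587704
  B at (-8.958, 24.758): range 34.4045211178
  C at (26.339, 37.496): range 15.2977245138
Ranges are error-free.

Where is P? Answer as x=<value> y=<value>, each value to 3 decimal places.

eq1: (x − 22.109)² + (y − 47.430)² = 25.4079587704²
eq2: (x + 8.958)² + (y − 24.758)² = 34.4045211178²
eq3: (x − 26.339)² + (y − 37.496)² = 15.2977245138²
eq1−eq3, eq1−eq2 (x²,y² cancel):
  8.460·x − 19.868·y = -227.175850
  -62.134·x − 45.344·y = -2583.315157
det = 8.460·-45.344 − -19.868·-62.134 = -1618.088552
x = (-227.175850·-45.344 − -19.868·-2583.315157) / -1618.088552 = 25.353522
y = (8.460·-2583.315157 − -227.175850·-62.134) / -1618.088552 = 22.230051

x=25.354 y=22.230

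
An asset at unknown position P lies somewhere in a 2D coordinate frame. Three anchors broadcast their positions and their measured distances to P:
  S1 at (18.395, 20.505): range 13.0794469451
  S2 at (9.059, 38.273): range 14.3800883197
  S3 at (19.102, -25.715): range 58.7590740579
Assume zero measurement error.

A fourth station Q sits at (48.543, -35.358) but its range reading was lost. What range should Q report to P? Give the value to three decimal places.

eq1: (x − 18.395)² + (y − 20.505)² = 13.0794469451²
eq2: (x − 9.059)² + (y − 38.273)² = 14.3800883197²
eq3: (x − 19.102)² + (y + 25.715)² = 58.7590740579²
eq1−eq3, eq1−eq2 (x²,y² cancel):
  1.414·x − 92.440·y = -3014.240273
  -18.672·x + 35.536·y = 752.341952
det = 1.414·35.536 − -92.440·-18.672 = -1675.791776
x = (-3014.240273·35.536 − -92.440·752.341952) / -1675.791776 = 22.417792
y = (1.414·752.341952 − -3014.240273·-18.672) / -1675.791776 = 32.950444
|P − Q| = √((22.417792 − 48.543)² + (32.950444 − -35.358)²) = 73.133918

73.134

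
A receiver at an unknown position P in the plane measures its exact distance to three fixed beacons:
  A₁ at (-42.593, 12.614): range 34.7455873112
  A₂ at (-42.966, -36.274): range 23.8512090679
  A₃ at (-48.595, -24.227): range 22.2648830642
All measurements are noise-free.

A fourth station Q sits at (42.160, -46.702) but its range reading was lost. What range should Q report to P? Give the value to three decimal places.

74.776

eq1: (x + 42.593)² + (y − 12.614)² = 34.7455873112²
eq2: (x + 42.966)² + (y + 36.274)² = 23.8512090679²
eq3: (x + 48.595)² + (y + 24.227)² = 22.2648830642²
eq3−eq2, eq3−eq1 (x²,y² cancel):
  11.258·x − 24.094·y = 140.303522
  12.004·x + 73.682·y = -1686.675729
det = 11.258·73.682 − -24.094·12.004 = 1118.736332
x = (140.303522·73.682 − -24.094·-1686.675729) / 1118.736332 = -27.084953
y = (11.258·-1686.675729 − 140.303522·12.004) / 1118.736332 = -18.478705
|P − Q| = √((-27.084953 − 42.160)² + (-18.478705 − -46.702)²) = 74.775784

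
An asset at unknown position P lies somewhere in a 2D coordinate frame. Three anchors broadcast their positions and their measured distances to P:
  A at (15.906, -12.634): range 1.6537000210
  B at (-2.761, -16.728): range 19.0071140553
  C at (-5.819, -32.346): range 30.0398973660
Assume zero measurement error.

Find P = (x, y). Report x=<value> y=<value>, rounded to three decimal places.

x=15.383 y=-11.065

eq1: (x − 15.906)² + (y + 12.634)² = 1.6537000210²
eq2: (x + 2.761)² + (y + 16.728)² = 19.0071140553²
eq3: (x + 5.819)² + (y + 32.346)² = 30.0398973660²
eq2−eq3, eq2−eq1 (x²,y² cancel):
  -6.116·x − 31.236·y = 251.550323
  37.334·x + 8.188·y = 483.705348
det = -6.116·8.188 − -31.236·37.334 = 1116.087016
x = (251.550323·8.188 − -31.236·483.705348) / 1116.087016 = 15.382953
y = (-6.116·483.705348 − 251.550323·37.334) / 1116.087016 = -11.065196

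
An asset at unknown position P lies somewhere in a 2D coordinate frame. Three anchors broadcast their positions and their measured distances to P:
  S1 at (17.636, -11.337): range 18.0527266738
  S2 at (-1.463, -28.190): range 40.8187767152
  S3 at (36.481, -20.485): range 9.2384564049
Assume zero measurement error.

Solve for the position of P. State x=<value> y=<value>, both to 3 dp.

x=35.689 y=-11.281

eq1: (x − 17.636)² + (y + 11.337)² = 18.0527266738²
eq2: (x + 1.463)² + (y + 28.190)² = 40.8187767152²
eq3: (x − 36.481)² + (y + 20.485)² = 9.2384564049²
eq1−eq2, eq1−eq3 (x²,y² cancel):
  -38.198·x − 33.706·y = -983.011188
  37.690·x − 18.296·y = 1551.494385
det = -38.198·-18.296 − -33.706·37.690 = 1969.249748
x = (-983.011188·-18.296 − -33.706·1551.494385) / 1969.249748 = 35.688639
y = (-38.198·1551.494385 − -983.011188·37.690) / 1969.249748 = -11.280586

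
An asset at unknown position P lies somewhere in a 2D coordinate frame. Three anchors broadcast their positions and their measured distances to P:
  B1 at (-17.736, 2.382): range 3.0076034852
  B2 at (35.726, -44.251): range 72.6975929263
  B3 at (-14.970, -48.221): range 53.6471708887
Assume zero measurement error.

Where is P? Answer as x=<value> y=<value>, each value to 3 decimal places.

x=-17.402 y=5.371

eq1: (x + 17.736)² + (y − 2.382)² = 3.0076034852²
eq2: (x − 35.726)² + (y + 44.251)² = 72.6975929263²
eq3: (x + 14.970)² + (y + 48.221)² = 53.6471708887²
eq3−eq2, eq3−eq1 (x²,y² cancel):
  101.392·x + 7.940·y = -1721.788737
  -5.532·x + 101.206·y = 639.847145
det = 101.392·101.206 − 7.940·-5.532 = 10305.402832
x = (-1721.788737·101.206 − 7.940·639.847145) / 10305.402832 = -17.402108
y = (101.392·639.847145 − -1721.788737·-5.532) / 10305.402832 = 5.371012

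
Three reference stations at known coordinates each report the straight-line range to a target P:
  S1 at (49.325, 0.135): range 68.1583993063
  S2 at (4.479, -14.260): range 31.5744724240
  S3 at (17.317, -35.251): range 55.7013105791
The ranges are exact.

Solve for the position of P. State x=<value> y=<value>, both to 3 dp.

eq1: (x − 49.325)² + (y − 0.135)² = 68.1583993063²
eq2: (x − 4.479)² + (y + 14.260)² = 31.5744724240²
eq3: (x − 17.317)² + (y + 35.251)² = 55.7013105791²
eq1−eq2, eq1−eq3 (x²,y² cancel):
  -89.692·x − 28.790·y = 1439.055278
  -64.016·x − 70.772·y = 652.469036
det = -89.692·-70.772 − -28.790·-64.016 = 4504.661584
x = (1439.055278·-70.772 − -28.790·652.469036) / 4504.661584 = -18.438730
y = (-89.692·652.469036 − 1439.055278·-64.016) / 4504.661584 = 7.459231

x=-18.439 y=7.459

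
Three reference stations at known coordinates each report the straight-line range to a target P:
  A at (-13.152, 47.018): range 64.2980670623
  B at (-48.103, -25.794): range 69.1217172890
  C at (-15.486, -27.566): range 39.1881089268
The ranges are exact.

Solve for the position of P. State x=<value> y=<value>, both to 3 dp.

eq1: (x + 13.152)² + (y − 47.018)² = 64.2980670623²
eq2: (x + 48.103)² + (y + 25.794)² = 69.1217172890²
eq3: (x + 15.486)² + (y + 27.566)² = 39.1881089268²
eq1−eq2, eq1−eq3 (x²,y² cancel):
  -69.902·x − 145.624·y = -48.008756
  -4.668·x − 149.168·y = 1214.566671
det = -69.902·-149.168 − -145.624·-4.668 = 9747.368704
x = (-48.008756·-149.168 − -145.624·1214.566671) / 9747.368704 = 18.880113
y = (-69.902·1214.566671 − -48.008756·-4.668) / 9747.368704 = -8.733100

x=18.880 y=-8.733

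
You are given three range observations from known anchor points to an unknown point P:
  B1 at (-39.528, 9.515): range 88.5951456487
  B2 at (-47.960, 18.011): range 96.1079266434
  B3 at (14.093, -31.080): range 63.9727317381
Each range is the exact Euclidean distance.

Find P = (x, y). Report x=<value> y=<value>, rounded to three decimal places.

eq1: (x + 39.528)² + (y − 9.515)² = 88.5951456487²
eq2: (x + 47.960)² + (y − 18.011)² = 96.1079266434²
eq3: (x − 14.093)² + (y + 31.080)² = 63.9727317381²
eq2−eq1, eq2−eq3 (x²,y² cancel):
  16.864·x − 16.992·y = 416.074019
  124.106·x − 98.182·y = 3684.244486
det = 16.864·-98.182 − -16.992·124.106 = 453.067904
x = (416.074019·-98.182 − -16.992·3684.244486) / 453.067904 = 48.009808
y = (16.864·3684.244486 − 416.074019·124.106) / 453.067904 = 23.161687

x=48.010 y=23.162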